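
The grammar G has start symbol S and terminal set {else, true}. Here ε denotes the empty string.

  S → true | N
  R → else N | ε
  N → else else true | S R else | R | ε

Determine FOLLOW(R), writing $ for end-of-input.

{$, else}

FIRST(R) = {ε, else}
FIRST(S) = {ε, else, true}  (via N)
FIRST(N) = {ε, else, true}  (via S R else, R)
FOLLOW(S) includes $ since S is the start symbol.
FOLLOW(S): in N→S R else, S is followed by R else with FIRST {else}. Thus FOLLOW(S) = {$, else}.
FOLLOW(R): in N→S R else, R is followed by else with FIRST {else}; in N→R, the suffix after R is empty, so FOLLOW(R) ⊇ FOLLOW(N) = {$, else}. Thus FOLLOW(R) = {$, else}.
FOLLOW(N): in S→N, the suffix after N is empty, so FOLLOW(N) ⊇ FOLLOW(S) = {$, else}; in R→else N, the suffix after N is empty, so FOLLOW(N) ⊇ FOLLOW(R) = {$, else}. Thus FOLLOW(N) = {$, else}.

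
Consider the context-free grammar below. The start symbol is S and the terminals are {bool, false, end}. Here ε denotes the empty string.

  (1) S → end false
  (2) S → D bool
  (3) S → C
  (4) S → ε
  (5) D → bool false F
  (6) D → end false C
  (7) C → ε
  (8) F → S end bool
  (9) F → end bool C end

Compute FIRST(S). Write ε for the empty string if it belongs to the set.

FIRST(D) = {bool, end}
FIRST(C) = {ε}
FIRST(S) = {ε, bool, end}  (via D bool, C)
FIRST(F) = {bool, end}  (via S end bool)

{ε, bool, end}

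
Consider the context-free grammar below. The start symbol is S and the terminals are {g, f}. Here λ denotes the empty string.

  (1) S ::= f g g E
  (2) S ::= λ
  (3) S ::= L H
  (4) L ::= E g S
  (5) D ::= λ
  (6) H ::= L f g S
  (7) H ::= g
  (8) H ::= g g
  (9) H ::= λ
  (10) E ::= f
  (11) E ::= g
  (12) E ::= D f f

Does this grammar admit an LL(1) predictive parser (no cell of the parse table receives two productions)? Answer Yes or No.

No

FIRST(S) = {λ, f, g}
FIRST(L) = {f, g}
FIRST(D) = {λ}
FIRST(H) = {λ, f, g}
FIRST(E) = {f, g}
FOLLOW(S) = {$, f, g}
FOLLOW(L) = {$, f, g}
FOLLOW(D) = {f}
FOLLOW(H) = {$, f, g}
FOLLOW(E) = {$, f, g}
Cell M[E, f] receives both E ::= f and E ::= D f f — the grammar is not LL(1).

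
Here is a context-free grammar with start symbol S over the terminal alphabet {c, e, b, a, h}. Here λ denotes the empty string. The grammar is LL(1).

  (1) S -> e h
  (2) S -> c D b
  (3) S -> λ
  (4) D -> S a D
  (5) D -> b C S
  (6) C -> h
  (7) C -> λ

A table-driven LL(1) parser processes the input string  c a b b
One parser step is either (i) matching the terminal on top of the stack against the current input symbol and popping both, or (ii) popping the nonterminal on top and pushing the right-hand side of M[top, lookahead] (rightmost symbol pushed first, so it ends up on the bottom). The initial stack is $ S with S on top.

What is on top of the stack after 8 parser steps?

step 1: stack=$ S  input=c a b b $  — expand S -> c D b
step 2: stack=$ b D c  input=c a b b $  — match c
step 3: stack=$ b D  input=a b b $  — expand D -> S a D
step 4: stack=$ b D a S  input=a b b $  — expand S -> λ
step 5: stack=$ b D a  input=a b b $  — match a
step 6: stack=$ b D  input=b b $  — expand D -> b C S
step 7: stack=$ b S C b  input=b b $  — match b
step 8: stack=$ b S C  input=b $  — expand C -> λ
Stack after step 8: $ b S (top = S).

S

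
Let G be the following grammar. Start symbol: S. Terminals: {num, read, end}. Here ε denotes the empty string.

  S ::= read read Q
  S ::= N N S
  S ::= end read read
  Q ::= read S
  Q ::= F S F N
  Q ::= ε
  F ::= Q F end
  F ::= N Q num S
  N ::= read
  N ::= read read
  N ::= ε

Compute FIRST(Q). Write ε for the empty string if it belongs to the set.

{ε, num, read}

FIRST(N) = {ε, read}
FIRST(S) = {end, read}  (via N N S)
FIRST(Q) = {ε, num, read}  (via F S F N)
FIRST(F) = {num, read}  (via Q F end, N Q num S)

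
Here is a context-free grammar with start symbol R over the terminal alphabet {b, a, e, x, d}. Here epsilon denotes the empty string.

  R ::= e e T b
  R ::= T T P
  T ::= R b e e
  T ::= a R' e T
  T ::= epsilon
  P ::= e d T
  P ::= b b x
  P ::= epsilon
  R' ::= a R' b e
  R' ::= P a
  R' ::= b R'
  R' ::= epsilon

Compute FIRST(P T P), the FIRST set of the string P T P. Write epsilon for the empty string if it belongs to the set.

FIRST(P) = {epsilon, b, e}
FIRST(R') = {epsilon, a, b, e}  (via P a)
FIRST(R) = {epsilon, a, b, e}  (via T T P)
FIRST(T) = {epsilon, a, b, e}  (via R b e e)
FIRST(P T P): take FIRST of each symbol in turn, carrying on past any symbol whose FIRST contains epsilon; result {epsilon, a, b, e}.

{epsilon, a, b, e}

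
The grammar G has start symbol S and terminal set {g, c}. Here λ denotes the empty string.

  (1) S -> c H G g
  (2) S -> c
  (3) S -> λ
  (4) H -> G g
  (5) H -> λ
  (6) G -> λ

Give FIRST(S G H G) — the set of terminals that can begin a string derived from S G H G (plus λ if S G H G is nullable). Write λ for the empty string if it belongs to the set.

FIRST(S): from S->c H G g we get {c}; from S->c we get {c}; from S->λ we get {λ}. So FIRST(S) = {λ, c}.
FIRST(G): from G->λ we get {λ}. So FIRST(G) = {λ}.
FIRST(H): from H->G g we get {g}; from H->λ we get {λ}. So FIRST(H) = {λ, g}.
FIRST(S G H G): take FIRST of each symbol in turn, carrying on past any symbol whose FIRST contains λ; result {λ, c, g}.

{λ, c, g}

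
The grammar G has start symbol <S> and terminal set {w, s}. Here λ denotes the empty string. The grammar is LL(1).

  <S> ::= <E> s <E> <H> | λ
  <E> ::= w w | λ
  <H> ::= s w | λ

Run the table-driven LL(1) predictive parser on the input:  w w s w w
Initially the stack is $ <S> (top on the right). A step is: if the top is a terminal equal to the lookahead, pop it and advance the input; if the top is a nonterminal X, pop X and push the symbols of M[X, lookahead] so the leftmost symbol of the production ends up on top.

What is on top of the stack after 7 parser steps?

w

step 1: stack=$ <S>  input=w w s w w $  — expand <S> ::= <E> s <E> <H>
step 2: stack=$ <H> <E> s <E>  input=w w s w w $  — expand <E> ::= w w
step 3: stack=$ <H> <E> s w w  input=w w s w w $  — match w
step 4: stack=$ <H> <E> s w  input=w s w w $  — match w
step 5: stack=$ <H> <E> s  input=s w w $  — match s
step 6: stack=$ <H> <E>  input=w w $  — expand <E> ::= w w
step 7: stack=$ <H> w w  input=w w $  — match w
Stack after step 7: $ <H> w (top = w).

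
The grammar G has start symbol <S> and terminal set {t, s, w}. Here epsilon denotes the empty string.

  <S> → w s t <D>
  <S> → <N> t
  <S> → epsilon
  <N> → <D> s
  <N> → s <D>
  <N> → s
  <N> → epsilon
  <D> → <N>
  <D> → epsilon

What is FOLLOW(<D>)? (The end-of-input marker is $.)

FIRST(<S>): from <S>→w s t <D> we get {w}; from <S>→<N> t we get {s, t}; from <S>→epsilon we get {epsilon}. So FIRST(<S>) = {epsilon, s, t, w}.
FIRST(<N>): from <N>→<D> s we get {s}; from <N>→s <D> we get {s}; from <N>→s we get {s}; from <N>→epsilon we get {epsilon}. So FIRST(<N>) = {epsilon, s}.
FIRST(<D>): from <D>→<N> we get {epsilon, s}; from <D>→epsilon we get {epsilon}. So FIRST(<D>) = {epsilon, s}.
FOLLOW(<S>) includes $ since <S> is the start symbol.
FOLLOW(<S>): <S> appears on no right-hand side. Thus FOLLOW(<S>) = {$}.
FOLLOW(<N>): in <S>→<N> t, <N> is followed by t with FIRST {t}; in <D>→<N>, the suffix after <N> is empty, so FOLLOW(<N>) ⊇ FOLLOW(<D>) = {$, s, t}. Thus FOLLOW(<N>) = {$, s, t}.
FOLLOW(<D>): in <S>→w s t <D>, the suffix after <D> is empty, so FOLLOW(<D>) ⊇ FOLLOW(<S>) = {$}; in <N>→<D> s, <D> is followed by s with FIRST {s}; in <N>→s <D>, the suffix after <D> is empty, so FOLLOW(<D>) ⊇ FOLLOW(<N>) = {$, s, t}. Thus FOLLOW(<D>) = {$, s, t}.

{$, s, t}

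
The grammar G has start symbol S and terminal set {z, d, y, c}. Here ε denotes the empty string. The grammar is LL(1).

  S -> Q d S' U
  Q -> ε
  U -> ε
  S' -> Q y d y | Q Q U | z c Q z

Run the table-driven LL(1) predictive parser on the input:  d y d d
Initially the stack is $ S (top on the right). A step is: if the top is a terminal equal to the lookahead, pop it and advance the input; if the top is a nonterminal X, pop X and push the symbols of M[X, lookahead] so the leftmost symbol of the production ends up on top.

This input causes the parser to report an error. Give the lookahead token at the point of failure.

d

     Stack        Input      Action
  1  $ S          d y d d $  expand S -> Q d S' U
  2  $ U S' d Q   d y d d $  expand Q -> ε
  3  $ U S' d     d y d d $  match d
  4  $ U S'       y d d $    expand S' -> Q y d y
  5  $ U y d y Q  y d d $    expand Q -> ε
  6  $ U y d y    y d d $    match y
  7  $ U y d      d d $      match d
  8  $ U y        d $        error: top is terminal y but lookahead is d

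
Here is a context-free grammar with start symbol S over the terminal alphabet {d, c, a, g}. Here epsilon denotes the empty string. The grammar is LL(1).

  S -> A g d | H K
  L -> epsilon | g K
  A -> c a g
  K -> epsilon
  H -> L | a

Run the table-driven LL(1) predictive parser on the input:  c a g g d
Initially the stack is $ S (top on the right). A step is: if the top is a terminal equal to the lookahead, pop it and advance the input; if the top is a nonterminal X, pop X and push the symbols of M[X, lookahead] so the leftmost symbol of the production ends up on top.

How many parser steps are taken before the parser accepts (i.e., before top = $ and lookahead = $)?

     Stack        Input        Action
  1  $ S          c a g g d $  expand S -> A g d
  2  $ d g A      c a g g d $  expand A -> c a g
  3  $ d g g a c  c a g g d $  match c
  4  $ d g g a    a g g d $    match a
  5  $ d g g      g g d $      match g
  6  $ d g        g d $        match g
  7  $ d          d $          match d
Accept reached after 7 steps.

7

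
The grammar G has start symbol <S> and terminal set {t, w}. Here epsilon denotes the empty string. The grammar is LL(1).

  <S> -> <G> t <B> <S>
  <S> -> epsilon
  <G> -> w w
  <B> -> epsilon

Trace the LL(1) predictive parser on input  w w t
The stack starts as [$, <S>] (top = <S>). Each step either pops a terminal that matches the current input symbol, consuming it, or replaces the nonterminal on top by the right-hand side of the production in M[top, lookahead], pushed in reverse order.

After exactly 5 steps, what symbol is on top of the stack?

<B>

step 1: stack=$ <S>  input=w w t $  — expand <S> -> <G> t <B> <S>
step 2: stack=$ <S> <B> t <G>  input=w w t $  — expand <G> -> w w
step 3: stack=$ <S> <B> t w w  input=w w t $  — match w
step 4: stack=$ <S> <B> t w  input=w t $  — match w
step 5: stack=$ <S> <B> t  input=t $  — match t
Stack after step 5: $ <S> <B> (top = <B>).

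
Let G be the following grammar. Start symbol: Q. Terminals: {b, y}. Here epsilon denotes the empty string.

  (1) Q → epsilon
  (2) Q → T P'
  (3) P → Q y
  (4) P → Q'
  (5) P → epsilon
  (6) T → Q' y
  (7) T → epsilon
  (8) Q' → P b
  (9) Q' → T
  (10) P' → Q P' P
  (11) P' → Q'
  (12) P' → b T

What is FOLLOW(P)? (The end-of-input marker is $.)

{$, b, y}

FIRST(Q) = {epsilon, b, y}  (via T P')
FIRST(P) = {epsilon, b, y}  (via Q y, Q')
FIRST(T) = {epsilon, b, y}  (via Q' y)
FIRST(Q') = {epsilon, b, y}  (via P b, T)
FIRST(P') = {epsilon, b, y}  (via Q P' P, Q')
FOLLOW(Q) includes $ since Q is the start symbol.
FOLLOW(Q): in P→Q y, Q is followed by y with FIRST {y}; in P'→Q P' P, Q is followed by P' P with FIRST {epsilon, b, y}; in P'→Q P' P, the suffix after Q is nullable, so FOLLOW(Q) ⊇ FOLLOW(P') = {$, b, y}. Thus FOLLOW(Q) = {$, b, y}.
FOLLOW(P'): in Q→T P', the suffix after P' is empty, so FOLLOW(P') ⊇ FOLLOW(Q) = {$, b, y}; in P'→Q P' P, P' is followed by P with FIRST {epsilon, b, y}; in P'→Q P' P, the suffix after P' is nullable (adds nothing new). Thus FOLLOW(P') = {$, b, y}.
FOLLOW(P): in Q'→P b, P is followed by b with FIRST {b}; in P'→Q P' P, the suffix after P is empty, so FOLLOW(P) ⊇ FOLLOW(P') = {$, b, y}. Thus FOLLOW(P) = {$, b, y}.
FOLLOW(Q'): in P→Q', the suffix after Q' is empty, so FOLLOW(Q') ⊇ FOLLOW(P) = {$, b, y}; in T→Q' y, Q' is followed by y with FIRST {y}; in P'→Q', the suffix after Q' is empty, so FOLLOW(Q') ⊇ FOLLOW(P') = {$, b, y}. Thus FOLLOW(Q') = {$, b, y}.
FOLLOW(T): in Q→T P', T is followed by P' with FIRST {epsilon, b, y}; in Q→T P', the suffix after T is nullable, so FOLLOW(T) ⊇ FOLLOW(Q) = {$, b, y}; in Q'→T, the suffix after T is empty, so FOLLOW(T) ⊇ FOLLOW(Q') = {$, b, y}; in P'→b T, the suffix after T is empty, so FOLLOW(T) ⊇ FOLLOW(P') = {$, b, y}. Thus FOLLOW(T) = {$, b, y}.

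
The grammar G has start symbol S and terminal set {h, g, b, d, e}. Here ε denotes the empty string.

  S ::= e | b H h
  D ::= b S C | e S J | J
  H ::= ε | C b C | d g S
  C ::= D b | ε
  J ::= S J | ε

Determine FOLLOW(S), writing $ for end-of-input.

{$, b, e, h}

FIRST(S): from S::=e we get {e}; from S::=b H h we get {b}. So FIRST(S) = {b, e}.
FIRST(J): from J::=S J we get {b, e}; from J::=ε we get {ε}. So FIRST(J) = {ε, b, e}.
FIRST(D): from D::=b S C we get {b}; from D::=e S J we get {e}; from D::=J we get {ε, b, e}. So FIRST(D) = {ε, b, e}.
FIRST(C): from C::=D b we get {b, e}; from C::=ε we get {ε}. So FIRST(C) = {ε, b, e}.
FIRST(H): from H::=ε we get {ε}; from H::=C b C we get {b, e}; from H::=d g S we get {d}. So FIRST(H) = {ε, b, d, e}.
FOLLOW(S) includes $ since S is the start symbol.
FOLLOW(D): in C::=D b, D is followed by b with FIRST {b}. Thus FOLLOW(D) = {b}.
FOLLOW(H): in S::=b H h, H is followed by h with FIRST {h}. Thus FOLLOW(H) = {h}.
FOLLOW(C): in D::=b S C, the suffix after C is empty, so FOLLOW(C) ⊇ FOLLOW(D) = {b}; in H::=C b C (occurrence 1), C is followed by b C with FIRST {b}; in H::=C b C (occurrence 2), the suffix after C is empty, so FOLLOW(C) ⊇ FOLLOW(H) = {h}. Thus FOLLOW(C) = {b, h}.
FOLLOW(J): in D::=e S J, the suffix after J is empty, so FOLLOW(J) ⊇ FOLLOW(D) = {b}; in D::=J, the suffix after J is empty, so FOLLOW(J) ⊇ FOLLOW(D) = {b}; in J::=S J, the suffix after J is empty (adds nothing new). Thus FOLLOW(J) = {b}.
FOLLOW(S): in D::=b S C, S is followed by C with FIRST {ε, b, e}; in D::=b S C, the suffix after S is nullable, so FOLLOW(S) ⊇ FOLLOW(D) = {b}; in D::=e S J, S is followed by J with FIRST {ε, b, e}; in D::=e S J, the suffix after S is nullable, so FOLLOW(S) ⊇ FOLLOW(D) = {b}; in H::=d g S, the suffix after S is empty, so FOLLOW(S) ⊇ FOLLOW(H) = {h}; in J::=S J, S is followed by J with FIRST {ε, b, e}; in J::=S J, the suffix after S is nullable, so FOLLOW(S) ⊇ FOLLOW(J) = {b}. Thus FOLLOW(S) = {$, b, e, h}.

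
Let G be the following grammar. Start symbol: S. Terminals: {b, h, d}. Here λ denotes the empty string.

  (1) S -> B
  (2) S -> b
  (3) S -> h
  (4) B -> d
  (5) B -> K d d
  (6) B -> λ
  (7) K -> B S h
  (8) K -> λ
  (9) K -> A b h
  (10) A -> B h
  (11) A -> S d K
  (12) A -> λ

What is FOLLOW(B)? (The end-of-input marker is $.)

FIRST(S) = {λ, b, d, h}  (via B)
FIRST(B) = {λ, b, d, h}  (via K d d)
FIRST(A) = {λ, b, d, h}  (via B h, S d K)
FIRST(K) = {λ, b, d, h}  (via B S h, A b h)
FOLLOW(S) includes $ since S is the start symbol.
FOLLOW(S): in K->B S h, S is followed by h with FIRST {h}; in A->S d K, S is followed by d K with FIRST {d}. Thus FOLLOW(S) = {$, d, h}.
FOLLOW(B): in S->B, the suffix after B is empty, so FOLLOW(B) ⊇ FOLLOW(S) = {$, d, h}; in K->B S h, B is followed by S h with FIRST {b, d, h}; in A->B h, B is followed by h with FIRST {h}. Thus FOLLOW(B) = {$, b, d, h}.
FOLLOW(A): in K->A b h, A is followed by b h with FIRST {b}. Thus FOLLOW(A) = {b}.
FOLLOW(K): in B->K d d, K is followed by d d with FIRST {d}; in A->S d K, the suffix after K is empty, so FOLLOW(K) ⊇ FOLLOW(A) = {b}. Thus FOLLOW(K) = {b, d}.

{$, b, d, h}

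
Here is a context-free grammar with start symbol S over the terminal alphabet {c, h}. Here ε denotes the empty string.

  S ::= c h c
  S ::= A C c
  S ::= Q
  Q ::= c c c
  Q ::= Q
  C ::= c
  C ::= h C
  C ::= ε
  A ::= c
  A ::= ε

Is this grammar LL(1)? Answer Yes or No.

No

FIRST(S) = {c, h}
FIRST(Q) = {c}
FIRST(C) = {ε, c, h}
FIRST(A) = {ε, c}
FOLLOW(S) = {$}
FOLLOW(Q) = {$}
FOLLOW(C) = {c}
FOLLOW(A) = {c, h}
Cell M[A, c] receives both A ::= c and A ::= ε — the grammar is not LL(1).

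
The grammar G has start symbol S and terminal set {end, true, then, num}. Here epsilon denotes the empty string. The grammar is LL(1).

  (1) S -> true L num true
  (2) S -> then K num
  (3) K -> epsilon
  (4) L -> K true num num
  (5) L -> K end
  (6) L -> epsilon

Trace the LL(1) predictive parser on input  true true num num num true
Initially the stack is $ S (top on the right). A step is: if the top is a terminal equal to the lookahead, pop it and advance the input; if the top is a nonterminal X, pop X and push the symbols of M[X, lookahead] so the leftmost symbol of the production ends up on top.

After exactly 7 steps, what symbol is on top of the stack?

num

     Stack                      Input                         Action
  1  $ S                        true true num num num true $  expand S -> true L num true
  2  $ true num L true          true true num num num true $  match true
  3  $ true num L               true num num num true $       expand L -> K true num num
  4  $ true num num num true K  true num num num true $       expand K -> epsilon
  5  $ true num num num true    true num num num true $       match true
  6  $ true num num num         num num num true $            match num
  7  $ true num num             num num true $                match num
Stack after step 7: $ true num (top = num).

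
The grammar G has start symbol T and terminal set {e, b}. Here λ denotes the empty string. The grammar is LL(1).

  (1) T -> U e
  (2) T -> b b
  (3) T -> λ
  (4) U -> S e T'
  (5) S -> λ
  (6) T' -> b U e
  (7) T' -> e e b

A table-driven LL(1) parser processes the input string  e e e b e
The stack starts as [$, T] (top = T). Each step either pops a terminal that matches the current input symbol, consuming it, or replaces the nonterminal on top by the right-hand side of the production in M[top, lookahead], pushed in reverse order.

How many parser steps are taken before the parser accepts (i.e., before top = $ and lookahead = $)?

9

     Stack       Input        Action
  1  $ T         e e e b e $  expand T -> U e
  2  $ e U       e e e b e $  expand U -> S e T'
  3  $ e T' e S  e e e b e $  expand S -> λ
  4  $ e T' e    e e e b e $  match e
  5  $ e T'      e e b e $    expand T' -> e e b
  6  $ e b e e   e e b e $    match e
  7  $ e b e     e b e $      match e
  8  $ e b       b e $        match b
  9  $ e         e $          match e
Accept reached after 9 steps.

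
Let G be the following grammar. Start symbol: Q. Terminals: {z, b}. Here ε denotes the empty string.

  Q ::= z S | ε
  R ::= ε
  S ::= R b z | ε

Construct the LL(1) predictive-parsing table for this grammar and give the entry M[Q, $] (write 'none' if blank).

Q ::= ε

FIRST(Q): from Q::=z S we get {z}; from Q::=ε we get {ε}. So FIRST(Q) = {ε, z}.
FIRST(R): from R::=ε we get {ε}. So FIRST(R) = {ε}.
FIRST(S): from S::=R b z we get {b}; from S::=ε we get {ε}. So FIRST(S) = {ε, b}.
FOLLOW(Q) includes $ since Q is the start symbol.
FOLLOW(Q): Q appears on no right-hand side. Thus FOLLOW(Q) = {$}.
For Q ::= z S: FIRST(z S) = {z}, so it goes in M[Q, t] for t ∈ {z}.
For Q ::= ε: FIRST(ε) = {ε}, so it goes in M[Q, t] for t ∈ {}; since ε ∈ FIRST, also for every t ∈ FOLLOW(Q) = {$}.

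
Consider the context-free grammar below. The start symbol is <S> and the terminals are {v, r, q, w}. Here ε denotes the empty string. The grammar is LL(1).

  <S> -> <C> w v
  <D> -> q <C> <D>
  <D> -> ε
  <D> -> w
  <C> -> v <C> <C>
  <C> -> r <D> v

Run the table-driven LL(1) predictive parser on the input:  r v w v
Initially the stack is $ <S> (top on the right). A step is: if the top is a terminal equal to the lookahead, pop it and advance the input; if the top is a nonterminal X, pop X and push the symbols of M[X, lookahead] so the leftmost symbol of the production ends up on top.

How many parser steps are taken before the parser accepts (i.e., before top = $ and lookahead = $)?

     Stack          Input      Action
  1  $ <S>          r v w v $  expand <S> -> <C> w v
  2  $ v w <C>      r v w v $  expand <C> -> r <D> v
  3  $ v w v <D> r  r v w v $  match r
  4  $ v w v <D>    v w v $    expand <D> -> ε
  5  $ v w v        v w v $    match v
  6  $ v w          w v $      match w
  7  $ v            v $        match v
Accept reached after 7 steps.

7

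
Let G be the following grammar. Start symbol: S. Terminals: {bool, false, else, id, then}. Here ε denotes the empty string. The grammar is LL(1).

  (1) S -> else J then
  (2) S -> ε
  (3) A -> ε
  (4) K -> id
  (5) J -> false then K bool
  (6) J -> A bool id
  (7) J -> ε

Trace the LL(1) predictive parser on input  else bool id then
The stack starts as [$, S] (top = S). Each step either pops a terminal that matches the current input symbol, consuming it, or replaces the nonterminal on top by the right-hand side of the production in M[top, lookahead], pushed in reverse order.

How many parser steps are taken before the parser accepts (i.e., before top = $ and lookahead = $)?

step 1: stack=$ S  input=else bool id then $  — expand S -> else J then
step 2: stack=$ then J else  input=else bool id then $  — match else
step 3: stack=$ then J  input=bool id then $  — expand J -> A bool id
step 4: stack=$ then id bool A  input=bool id then $  — expand A -> ε
step 5: stack=$ then id bool  input=bool id then $  — match bool
step 6: stack=$ then id  input=id then $  — match id
step 7: stack=$ then  input=then $  — match then
Accept reached after 7 steps.

7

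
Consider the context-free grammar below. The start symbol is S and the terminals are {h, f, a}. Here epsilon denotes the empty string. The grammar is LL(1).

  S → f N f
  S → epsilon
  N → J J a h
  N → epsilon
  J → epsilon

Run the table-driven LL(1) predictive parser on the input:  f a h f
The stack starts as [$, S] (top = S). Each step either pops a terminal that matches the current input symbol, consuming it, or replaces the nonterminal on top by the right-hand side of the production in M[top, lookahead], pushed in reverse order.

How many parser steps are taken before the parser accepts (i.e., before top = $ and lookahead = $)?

8

     Stack        Input      Action
  1  $ S          f a h f $  expand S → f N f
  2  $ f N f      f a h f $  match f
  3  $ f N        a h f $    expand N → J J a h
  4  $ f h a J J  a h f $    expand J → epsilon
  5  $ f h a J    a h f $    expand J → epsilon
  6  $ f h a      a h f $    match a
  7  $ f h        h f $      match h
  8  $ f          f $        match f
Accept reached after 8 steps.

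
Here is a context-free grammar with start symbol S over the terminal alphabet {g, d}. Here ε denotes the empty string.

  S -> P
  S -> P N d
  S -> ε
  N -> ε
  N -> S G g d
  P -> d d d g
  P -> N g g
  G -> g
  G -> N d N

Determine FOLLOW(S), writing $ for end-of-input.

{$, d, g}

FIRST(S) = {ε, d, g}  (via P, P N d)
FIRST(N) = {ε, d, g}  (via S G g d)
FIRST(P) = {d, g}  (via N g g)
FIRST(G) = {d, g}  (via N d N)
FOLLOW(S) includes $ since S is the start symbol.
FOLLOW(S): in N->S G g d, S is followed by G g d with FIRST {d, g}. Thus FOLLOW(S) = {$, d, g}.
FOLLOW(P): in S->P, the suffix after P is empty, so FOLLOW(P) ⊇ FOLLOW(S) = {$, d, g}; in S->P N d, P is followed by N d with FIRST {d, g}. Thus FOLLOW(P) = {$, d, g}.
FOLLOW(G): in N->S G g d, G is followed by g d with FIRST {g}. Thus FOLLOW(G) = {g}.
FOLLOW(N): in S->P N d, N is followed by d with FIRST {d}; in P->N g g, N is followed by g g with FIRST {g}; in G->N d N (occurrence 1), N is followed by d N with FIRST {d}; in G->N d N (occurrence 2), the suffix after N is empty, so FOLLOW(N) ⊇ FOLLOW(G) = {g}. Thus FOLLOW(N) = {d, g}.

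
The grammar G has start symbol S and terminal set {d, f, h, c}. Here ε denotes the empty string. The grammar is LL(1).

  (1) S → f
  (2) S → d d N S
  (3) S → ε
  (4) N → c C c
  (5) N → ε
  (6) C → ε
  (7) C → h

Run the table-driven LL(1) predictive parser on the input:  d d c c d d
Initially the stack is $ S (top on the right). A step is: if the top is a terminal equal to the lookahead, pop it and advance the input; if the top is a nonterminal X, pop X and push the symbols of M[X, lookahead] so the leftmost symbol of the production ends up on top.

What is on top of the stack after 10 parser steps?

N

step 1: stack=$ S  input=d d c c d d $  — expand S → d d N S
step 2: stack=$ S N d d  input=d d c c d d $  — match d
step 3: stack=$ S N d  input=d c c d d $  — match d
step 4: stack=$ S N  input=c c d d $  — expand N → c C c
step 5: stack=$ S c C c  input=c c d d $  — match c
step 6: stack=$ S c C  input=c d d $  — expand C → ε
step 7: stack=$ S c  input=c d d $  — match c
step 8: stack=$ S  input=d d $  — expand S → d d N S
step 9: stack=$ S N d d  input=d d $  — match d
step 10: stack=$ S N d  input=d $  — match d
Stack after step 10: $ S N (top = N).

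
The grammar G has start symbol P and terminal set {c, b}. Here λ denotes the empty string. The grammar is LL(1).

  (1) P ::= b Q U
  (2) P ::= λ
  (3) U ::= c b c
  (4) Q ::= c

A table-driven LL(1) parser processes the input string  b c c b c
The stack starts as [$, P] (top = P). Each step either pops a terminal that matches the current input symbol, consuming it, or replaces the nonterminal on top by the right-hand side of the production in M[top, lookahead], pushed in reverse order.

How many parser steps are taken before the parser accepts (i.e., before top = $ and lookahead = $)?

step 1: stack=$ P  input=b c c b c $  — expand P ::= b Q U
step 2: stack=$ U Q b  input=b c c b c $  — match b
step 3: stack=$ U Q  input=c c b c $  — expand Q ::= c
step 4: stack=$ U c  input=c c b c $  — match c
step 5: stack=$ U  input=c b c $  — expand U ::= c b c
step 6: stack=$ c b c  input=c b c $  — match c
step 7: stack=$ c b  input=b c $  — match b
step 8: stack=$ c  input=c $  — match c
Accept reached after 8 steps.

8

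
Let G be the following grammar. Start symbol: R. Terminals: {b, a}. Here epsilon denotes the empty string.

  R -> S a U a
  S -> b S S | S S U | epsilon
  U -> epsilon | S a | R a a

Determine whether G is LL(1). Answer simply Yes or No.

FIRST(R) = {a, b}
FIRST(S) = {epsilon, a, b}
FIRST(U) = {epsilon, a, b}
FOLLOW(R) = {$, a}
FOLLOW(S) = {a, b}
FOLLOW(U) = {a, b}
Cell M[S, a] receives both S -> S S U and S -> epsilon — the grammar is not LL(1).

No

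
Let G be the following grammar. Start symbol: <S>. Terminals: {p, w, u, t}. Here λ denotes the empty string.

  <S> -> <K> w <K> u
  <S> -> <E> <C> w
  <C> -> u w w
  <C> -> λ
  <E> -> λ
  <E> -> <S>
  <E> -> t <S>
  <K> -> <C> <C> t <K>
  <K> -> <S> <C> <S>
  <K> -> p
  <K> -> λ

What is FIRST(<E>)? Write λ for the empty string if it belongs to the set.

FIRST(<C>): from <C>->u w w we get {u}; from <C>->λ we get {λ}. So FIRST(<C>) = {λ, u}.
FIRST(<S>): from <S>-><K> w <K> u we get {p, t, u, w}; from <S>-><E> <C> w we get {p, t, u, w}. So FIRST(<S>) = {p, t, u, w}.
FIRST(<E>): from <E>->λ we get {λ}; from <E>-><S> we get {p, t, u, w}; from <E>->t <S> we get {t}. So FIRST(<E>) = {λ, p, t, u, w}.
FIRST(<K>): from <K>-><C> <C> t <K> we get {t, u}; from <K>-><S> <C> <S> we get {p, t, u, w}; from <K>->p we get {p}; from <K>->λ we get {λ}. So FIRST(<K>) = {λ, p, t, u, w}.

{λ, p, t, u, w}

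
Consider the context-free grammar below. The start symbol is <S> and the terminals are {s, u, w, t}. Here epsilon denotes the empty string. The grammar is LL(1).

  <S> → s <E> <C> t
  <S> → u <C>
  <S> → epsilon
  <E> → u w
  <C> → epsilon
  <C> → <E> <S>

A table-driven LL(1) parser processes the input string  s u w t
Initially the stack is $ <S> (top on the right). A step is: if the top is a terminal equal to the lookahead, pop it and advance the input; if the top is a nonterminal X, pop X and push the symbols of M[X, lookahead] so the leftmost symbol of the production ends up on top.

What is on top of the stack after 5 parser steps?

<C>

     Stack          Input      Action
  1  $ <S>          s u w t $  expand <S> → s <E> <C> t
  2  $ t <C> <E> s  s u w t $  match s
  3  $ t <C> <E>    u w t $    expand <E> → u w
  4  $ t <C> w u    u w t $    match u
  5  $ t <C> w      w t $      match w
Stack after step 5: $ t <C> (top = <C>).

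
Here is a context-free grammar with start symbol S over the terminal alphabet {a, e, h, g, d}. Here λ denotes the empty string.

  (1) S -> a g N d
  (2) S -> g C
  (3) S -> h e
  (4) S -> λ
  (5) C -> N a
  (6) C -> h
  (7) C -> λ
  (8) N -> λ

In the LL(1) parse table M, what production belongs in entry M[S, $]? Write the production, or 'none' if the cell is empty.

FIRST(S) = {λ, a, g, h}
FIRST(N) = {λ}
FIRST(C) = {λ, a, h}  (via N a)
FOLLOW(S) includes $ since S is the start symbol.
FOLLOW(S): S appears on no right-hand side. Thus FOLLOW(S) = {$}.
For S -> a g N d: FIRST(a g N d) = {a}, so it goes in M[S, t] for t ∈ {a}.
For S -> g C: FIRST(g C) = {g}, so it goes in M[S, t] for t ∈ {g}.
For S -> h e: FIRST(h e) = {h}, so it goes in M[S, t] for t ∈ {h}.
For S -> λ: FIRST(λ) = {λ}, so it goes in M[S, t] for t ∈ {}; since λ ∈ FIRST, also for every t ∈ FOLLOW(S) = {$}.

S -> λ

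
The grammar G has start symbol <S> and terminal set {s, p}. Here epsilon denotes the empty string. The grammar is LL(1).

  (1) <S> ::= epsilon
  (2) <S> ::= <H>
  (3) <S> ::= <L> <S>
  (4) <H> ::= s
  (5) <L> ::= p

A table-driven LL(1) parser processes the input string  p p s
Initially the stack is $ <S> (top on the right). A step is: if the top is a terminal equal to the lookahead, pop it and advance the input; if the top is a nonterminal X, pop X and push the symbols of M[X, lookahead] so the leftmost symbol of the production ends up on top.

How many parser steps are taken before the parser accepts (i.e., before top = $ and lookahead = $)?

9

     Stack      Input    Action
  1  $ <S>      p p s $  expand <S> ::= <L> <S>
  2  $ <S> <L>  p p s $  expand <L> ::= p
  3  $ <S> p    p p s $  match p
  4  $ <S>      p s $    expand <S> ::= <L> <S>
  5  $ <S> <L>  p s $    expand <L> ::= p
  6  $ <S> p    p s $    match p
  7  $ <S>      s $      expand <S> ::= <H>
  8  $ <H>      s $      expand <H> ::= s
  9  $ s        s $      match s
Accept reached after 9 steps.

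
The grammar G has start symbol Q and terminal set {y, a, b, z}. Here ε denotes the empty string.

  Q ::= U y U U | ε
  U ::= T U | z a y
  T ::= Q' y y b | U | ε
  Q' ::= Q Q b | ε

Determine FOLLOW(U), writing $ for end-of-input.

{$, b, y, z}

FIRST(Q) = {ε, b, y, z}  (via U y U U)
FIRST(Q') = {ε, b, y, z}  (via Q Q b)
FIRST(U) = {b, y, z}  (via T U)
FIRST(T) = {ε, b, y, z}  (via Q' y y b, U)
FOLLOW(Q) includes $ since Q is the start symbol.
FOLLOW(Q): in Q'::=Q Q b (occurrence 1), Q is followed by Q b with FIRST {b, y, z}; in Q'::=Q Q b (occurrence 2), Q is followed by b with FIRST {b}. Thus FOLLOW(Q) = {$, b, y, z}.
FOLLOW(T): in U::=T U, T is followed by U with FIRST {b, y, z}. Thus FOLLOW(T) = {b, y, z}.
FOLLOW(U): in Q::=U y U U (occurrence 1), U is followed by y U U with FIRST {y}; in Q::=U y U U (occurrence 2), U is followed by U with FIRST {b, y, z}; in Q::=U y U U (occurrence 3), the suffix after U is empty, so FOLLOW(U) ⊇ FOLLOW(Q) = {$, b, y, z}; in U::=T U, the suffix after U is empty (adds nothing new); in T::=U, the suffix after U is empty, so FOLLOW(U) ⊇ FOLLOW(T) = {b, y, z}. Thus FOLLOW(U) = {$, b, y, z}.
FOLLOW(Q'): in T::=Q' y y b, Q' is followed by y y b with FIRST {y}. Thus FOLLOW(Q') = {y}.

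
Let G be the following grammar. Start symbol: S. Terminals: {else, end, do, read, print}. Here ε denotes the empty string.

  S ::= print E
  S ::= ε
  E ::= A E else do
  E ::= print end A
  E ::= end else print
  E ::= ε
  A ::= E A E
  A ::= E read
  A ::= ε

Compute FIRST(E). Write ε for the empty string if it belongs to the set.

{ε, else, end, print, read}

FIRST(S) = {ε, print}
FIRST(E) = {ε, else, end, print, read}  (via A E else do)
FIRST(A) = {ε, else, end, print, read}  (via E A E, E read)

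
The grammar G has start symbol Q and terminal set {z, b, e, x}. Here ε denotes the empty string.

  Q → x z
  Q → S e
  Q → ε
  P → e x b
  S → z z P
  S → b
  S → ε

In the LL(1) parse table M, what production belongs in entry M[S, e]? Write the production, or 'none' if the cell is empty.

FIRST(P) = {e}
FIRST(S) = {ε, b, z}
FIRST(Q) = {ε, b, e, x, z}  (via S e)
FOLLOW(Q) includes $ since Q is the start symbol.
FOLLOW(S): in Q→S e, S is followed by e with FIRST {e}. Thus FOLLOW(S) = {e}.
For S → z z P: FIRST(z z P) = {z}, so it goes in M[S, t] for t ∈ {z}.
For S → b: FIRST(b) = {b}, so it goes in M[S, t] for t ∈ {b}.
For S → ε: FIRST(ε) = {ε}, so it goes in M[S, t] for t ∈ {}; since ε ∈ FIRST, also for every t ∈ FOLLOW(S) = {e}.

S → ε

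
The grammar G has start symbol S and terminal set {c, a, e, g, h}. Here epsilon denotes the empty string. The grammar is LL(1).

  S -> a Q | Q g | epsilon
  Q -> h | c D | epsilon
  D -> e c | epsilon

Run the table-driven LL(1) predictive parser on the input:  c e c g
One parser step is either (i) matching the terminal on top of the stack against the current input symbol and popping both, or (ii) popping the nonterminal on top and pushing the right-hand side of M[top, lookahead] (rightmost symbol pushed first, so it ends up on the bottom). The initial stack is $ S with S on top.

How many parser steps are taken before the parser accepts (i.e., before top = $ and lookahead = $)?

7

     Stack    Input      Action
  1  $ S      c e c g $  expand S -> Q g
  2  $ g Q    c e c g $  expand Q -> c D
  3  $ g D c  c e c g $  match c
  4  $ g D    e c g $    expand D -> e c
  5  $ g c e  e c g $    match e
  6  $ g c    c g $      match c
  7  $ g      g $        match g
Accept reached after 7 steps.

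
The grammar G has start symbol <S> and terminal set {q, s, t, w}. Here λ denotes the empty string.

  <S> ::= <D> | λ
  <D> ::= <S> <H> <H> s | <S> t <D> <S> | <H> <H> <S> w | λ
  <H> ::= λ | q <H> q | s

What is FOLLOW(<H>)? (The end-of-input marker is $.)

FIRST(<H>): from <H>::=λ we get {λ}; from <H>::=q <H> q we get {q}; from <H>::=s we get {s}. So FIRST(<H>) = {λ, q, s}.
FIRST(<S>): from <S>::=<D> we get {λ, q, s, t, w}; from <S>::=λ we get {λ}. So FIRST(<S>) = {λ, q, s, t, w}.
FIRST(<D>): from <D>::=<S> <H> <H> s we get {q, s, t, w}; from <D>::=<S> t <D> <S> we get {q, s, t, w}; from <D>::=<H> <H> <S> w we get {q, s, t, w}; from <D>::=λ we get {λ}. So FIRST(<D>) = {λ, q, s, t, w}.
FOLLOW(<S>) includes $ since <S> is the start symbol.
FOLLOW(<H>): in <D>::=<S> <H> <H> s (occurrence 1), <H> is followed by <H> s with FIRST {q, s}; in <D>::=<S> <H> <H> s (occurrence 2), <H> is followed by s with FIRST {s}; in <D>::=<H> <H> <S> w (occurrence 1), <H> is followed by <H> <S> w with FIRST {q, s, t, w}; in <D>::=<H> <H> <S> w (occurrence 2), <H> is followed by <S> w with FIRST {q, s, t, w}; in <H>::=q <H> q, <H> is followed by q with FIRST {q}. Thus FOLLOW(<H>) = {q, s, t, w}.
FOLLOW(<S>): in <D>::=<S> <H> <H> s, <S> is followed by <H> <H> s with FIRST {q, s}; in <D>::=<S> t <D> <S> (occurrence 1), <S> is followed by t <D> <S> with FIRST {t}; in <D>::=<S> t <D> <S> (occurrence 2), the suffix after <S> is empty, so FOLLOW(<S>) ⊇ FOLLOW(<D>) = {$, q, s, t, w}; in <D>::=<H> <H> <S> w, <S> is followed by w with FIRST {w}. Thus FOLLOW(<S>) = {$, q, s, t, w}.
FOLLOW(<D>): in <S>::=<D>, the suffix after <D> is empty, so FOLLOW(<D>) ⊇ FOLLOW(<S>) = {$, q, s, t, w}; in <D>::=<S> t <D> <S>, <D> is followed by <S> with FIRST {λ, q, s, t, w}; in <D>::=<S> t <D> <S>, the suffix after <D> is nullable (adds nothing new). Thus FOLLOW(<D>) = {$, q, s, t, w}.

{q, s, t, w}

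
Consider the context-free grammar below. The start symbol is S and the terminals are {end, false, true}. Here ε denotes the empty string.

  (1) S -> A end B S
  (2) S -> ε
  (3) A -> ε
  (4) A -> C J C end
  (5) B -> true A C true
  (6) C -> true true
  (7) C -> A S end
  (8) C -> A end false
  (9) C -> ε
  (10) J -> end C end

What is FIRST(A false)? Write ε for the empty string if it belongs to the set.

FIRST(B): from B->true A C true we get {true}. So FIRST(B) = {true}.
FIRST(J): from J->end C end we get {end}. So FIRST(J) = {end}.
FIRST(S): from S->A end B S we get {end, true}; from S->ε we get {ε}. So FIRST(S) = {ε, end, true}.
FIRST(A): from A->ε we get {ε}; from A->C J C end we get {end, true}. So FIRST(A) = {ε, end, true}.
FIRST(C): from C->true true we get {true}; from C->A S end we get {end, true}; from C->A end false we get {end, true}; from C->ε we get {ε}. So FIRST(C) = {ε, end, true}.
FIRST(A false): take FIRST of each symbol in turn, carrying on past any symbol whose FIRST contains ε; result {end, false, true}.

{end, false, true}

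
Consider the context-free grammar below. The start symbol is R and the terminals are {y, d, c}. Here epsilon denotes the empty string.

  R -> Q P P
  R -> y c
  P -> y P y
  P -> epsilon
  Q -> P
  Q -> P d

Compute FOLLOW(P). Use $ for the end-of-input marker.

{$, d, y}

FIRST(P) = {epsilon, y}
FIRST(Q) = {epsilon, d, y}  (via P, P d)
FIRST(R) = {epsilon, d, y}  (via Q P P)
FOLLOW(R) includes $ since R is the start symbol.
FOLLOW(R): R appears on no right-hand side. Thus FOLLOW(R) = {$}.
FOLLOW(Q): in R->Q P P, Q is followed by P P with FIRST {epsilon, y}; in R->Q P P, the suffix after Q is nullable, so FOLLOW(Q) ⊇ FOLLOW(R) = {$}. Thus FOLLOW(Q) = {$, y}.
FOLLOW(P): in R->Q P P (occurrence 1), P is followed by P with FIRST {epsilon, y}; in R->Q P P (occurrence 1), the suffix after P is nullable, so FOLLOW(P) ⊇ FOLLOW(R) = {$}; in R->Q P P (occurrence 2), the suffix after P is empty, so FOLLOW(P) ⊇ FOLLOW(R) = {$}; in P->y P y, P is followed by y with FIRST {y}; in Q->P, the suffix after P is empty, so FOLLOW(P) ⊇ FOLLOW(Q) = {$, y}; in Q->P d, P is followed by d with FIRST {d}. Thus FOLLOW(P) = {$, d, y}.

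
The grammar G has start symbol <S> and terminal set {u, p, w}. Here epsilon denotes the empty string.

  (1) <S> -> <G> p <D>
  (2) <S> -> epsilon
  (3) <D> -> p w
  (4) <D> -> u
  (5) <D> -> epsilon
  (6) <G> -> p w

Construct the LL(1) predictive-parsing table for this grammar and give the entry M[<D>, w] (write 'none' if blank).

FIRST(<D>): from <D>->p w we get {p}; from <D>->u we get {u}; from <D>->epsilon we get {epsilon}. So FIRST(<D>) = {epsilon, p, u}.
FIRST(<G>): from <G>->p w we get {p}. So FIRST(<G>) = {p}.
FIRST(<S>): from <S>-><G> p <D> we get {p}; from <S>->epsilon we get {epsilon}. So FIRST(<S>) = {epsilon, p}.
FOLLOW(<S>) includes $ since <S> is the start symbol.
FOLLOW(<S>): <S> appears on no right-hand side. Thus FOLLOW(<S>) = {$}.
FOLLOW(<D>): in <S>-><G> p <D>, the suffix after <D> is empty, so FOLLOW(<D>) ⊇ FOLLOW(<S>) = {$}. Thus FOLLOW(<D>) = {$}.
For <D> -> p w: FIRST(p w) = {p}, so it goes in M[<D>, t] for t ∈ {p}.
For <D> -> u: FIRST(u) = {u}, so it goes in M[<D>, t] for t ∈ {u}.
For <D> -> epsilon: FIRST(epsilon) = {epsilon}, so it goes in M[<D>, t] for t ∈ {}; since epsilon ∈ FIRST, also for every t ∈ FOLLOW(<D>) = {$}.
None of these place a production in M[<D>, w].

none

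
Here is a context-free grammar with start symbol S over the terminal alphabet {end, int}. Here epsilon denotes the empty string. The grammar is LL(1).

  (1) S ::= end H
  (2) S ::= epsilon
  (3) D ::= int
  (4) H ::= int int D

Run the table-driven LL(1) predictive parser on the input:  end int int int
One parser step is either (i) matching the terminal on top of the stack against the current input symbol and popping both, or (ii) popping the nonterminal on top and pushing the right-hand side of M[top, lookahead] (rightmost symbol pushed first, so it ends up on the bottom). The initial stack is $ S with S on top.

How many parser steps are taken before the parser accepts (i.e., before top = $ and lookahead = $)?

     Stack        Input              Action
  1  $ S          end int int int $  expand S ::= end H
  2  $ H end      end int int int $  match end
  3  $ H          int int int $      expand H ::= int int D
  4  $ D int int  int int int $      match int
  5  $ D int      int int $          match int
  6  $ D          int $              expand D ::= int
  7  $ int        int $              match int
Accept reached after 7 steps.

7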